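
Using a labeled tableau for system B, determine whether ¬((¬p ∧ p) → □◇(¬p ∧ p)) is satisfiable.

No, unsatisfiable

1. ¬((¬p ∧ p) → □◇(¬p ∧ p)), w0
2. ¬p ∧ p, w0   [¬→-rule on 1]
3. ¬□◇(¬p ∧ p), w0   [¬→-rule on 1]
4. ¬p, w0   [∧-rule on 2]
5. p, w0   [∧-rule on 2]
Accessibility: w0Rw0
Branch closes: p and ¬p both at w0.
Every branch closes; the branch above is one of them.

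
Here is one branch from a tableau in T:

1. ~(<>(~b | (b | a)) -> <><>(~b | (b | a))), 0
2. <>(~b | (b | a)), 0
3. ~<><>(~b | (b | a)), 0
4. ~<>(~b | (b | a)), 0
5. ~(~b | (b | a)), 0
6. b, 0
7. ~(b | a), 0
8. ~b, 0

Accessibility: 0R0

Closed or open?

Yes, closed

Both b and ~b appear at 0.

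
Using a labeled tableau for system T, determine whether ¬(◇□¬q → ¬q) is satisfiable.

1. ¬(◇□¬q → ¬q), w0
2. ◇□¬q, w0   [¬→-rule on 1]
3. q, w0   [¬→-rule on 1]
4. □¬q, w1   [◇-rule on 2: fresh world w1, w0Rw1]
5. ¬q, w1   [□-rule on 4 via w1Rw1]
Accessibility: w0Rw0, w0Rw1, w1Rw1

Satisfiable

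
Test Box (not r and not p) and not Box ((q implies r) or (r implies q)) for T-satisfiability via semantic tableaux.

1. Box (not r and not p) and not Box ((q implies r) or (r implies q)), w0
2. Box (not r and not p), w0   [and-rule on 1]
3. not Box ((q implies r) or (r implies q)), w0   [and-rule on 1]
4. not r and not p, w0   [Box-rule on 2 via w0Rw0]
5. not r, w0   [and-rule on 4]
6. not p, w0   [and-rule on 4]
7. not ((q implies r) or (r implies q)), w1   [neg-Box-rule on 3: fresh world w1, w0Rw1]
8. not (q implies r), w1   [neg-or-rule on 7]
9. not (r implies q), w1   [neg-or-rule on 7]
10. q, w1   [neg-implies-rule on 8]
11. not r, w1   [neg-implies-rule on 8]
12. r, w1   [neg-implies-rule on 9]
13. not q, w1   [neg-implies-rule on 9]
Accessibility: w0Rw0, w0Rw1, w1Rw1
Branch closes: r and not r both at w1.
(One branch shown.) All branches close.

No, unsatisfiable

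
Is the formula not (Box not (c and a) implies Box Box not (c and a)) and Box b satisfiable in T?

Satisfiable (open branch found)

1. not (Box not (c and a) implies Box Box not (c and a)) and Box b, 0
2. not (Box not (c and a) implies Box Box not (c and a)), 0
3. Box b, 0
4. Box not (c and a), 0
5. not Box Box not (c and a), 0
6. b, 0
7. not (c and a), 0
8. not a, 0
9. not Box not (c and a), 1
10. b, 1
11. not (c and a), 1
12. not a, 1
13. c and a, 2
14. c, 2
15. a, 2
Accessibility: 0R0, 0R1, 1R1, 1R2, 2R2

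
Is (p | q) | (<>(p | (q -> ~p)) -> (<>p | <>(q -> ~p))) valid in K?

Tableau for the negation ~((p | q) | (<>(p | (q -> ~p)) -> (<>p | <>(q -> ~p)))):
1. ~((p | q) | (<>(p | (q -> ~p)) -> (<>p | <>(q -> ~p)))), w0
2. ~(p | q), w0
3. ~(<>(p | (q -> ~p)) -> (<>p | <>(q -> ~p))), w0
4. ~p, w0
5. ~q, w0
6. <>(p | (q -> ~p)), w0
7. ~(<>p | <>(q -> ~p)), w0
8. ~<>p, w0
9. ~<>(q -> ~p), w0
10. p | (q -> ~p), w1
11. ~p, w1
12. ~(q -> ~p), w1
13. q, w1
14. p, w1
Accessibility: w0Rw1
Branch closes: p and ~p both at w1.
All branches of the negation close; one closing branch shown above.

Yes, valid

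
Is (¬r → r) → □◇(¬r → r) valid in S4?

No, not valid

Tableau for the negation ¬((¬r → r) → □◇(¬r → r)):
1. ¬((¬r → r) → □◇(¬r → r)), w0
2. ¬r → r, w0
3. ¬□◇(¬r → r), w0
4. r, w0
5. ¬◇(¬r → r), w1
6. ¬(¬r → r), w1
7. ¬r, w1
Accessibility: w0Rw0, w0Rw1, w1Rw1
The negation has an open branch (countermodel exists).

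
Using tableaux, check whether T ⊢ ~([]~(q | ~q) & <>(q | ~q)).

Tableau for the negation []~(q | ~q) & <>(q | ~q):
1. []~(q | ~q) & <>(q | ~q), u
2. []~(q | ~q), u
3. <>(q | ~q), u
4. ~(q | ~q), u
5. ~q, u
6. q, u
Accessibility: uRu
Branch closes: q and ~q both at u.
All branches of the negation close; one closing branch shown above.

Yes, valid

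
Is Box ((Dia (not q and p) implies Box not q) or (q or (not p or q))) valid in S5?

No, not valid

Tableau for the negation not Box ((Dia (not q and p) implies Box not q) or (q or (not p or q))):
1. not Box ((Dia (not q and p) implies Box not q) or (q or (not p or q))), u
2. not ((Dia (not q and p) implies Box not q) or (q or (not p or q))), v
3. not (Dia (not q and p) implies Box not q), v
4. not (q or (not p or q)), v
5. Dia (not q and p), v
6. not Box not q, v
7. not q, v
8. not (not p or q), v
9. p, v
10. not q and p, w
11. not q, w
12. p, w
13. q, x
Accessibility: uRu, uRv, uRw, uRx, vRu, vRv, vRw, vRx, wRu, wRv, wRw, wRx, xRu, xRv, xRw, xRx
The negation has an open branch (countermodel exists).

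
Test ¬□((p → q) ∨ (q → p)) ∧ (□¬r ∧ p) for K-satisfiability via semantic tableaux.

1. ¬□((p → q) ∨ (q → p)) ∧ (□¬r ∧ p), 0
2. ¬□((p → q) ∨ (q → p)), 0
3. □¬r ∧ p, 0
4. □¬r, 0
5. p, 0
6. ¬((p → q) ∨ (q → p)), 1
7. ¬(p → q), 1
8. ¬(q → p), 1
9. p, 1
10. ¬q, 1
11. q, 1
12. ¬p, 1
Accessibility: 0R1
Branch closes: q and ¬q both at 1.
Every branch closes; the branch above is one of them.

No, unsatisfiable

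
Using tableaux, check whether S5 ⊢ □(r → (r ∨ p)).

Tableau for the negation ¬□(r → (r ∨ p)):
1. ¬□(r → (r ∨ p)), 0
2. ¬(r → (r ∨ p)), 1   [¬□-rule on 1: fresh world 1, 0R1]
3. r, 1   [¬→-rule on 2]
4. ¬(r ∨ p), 1   [¬→-rule on 2]
5. ¬r, 1   [¬∨-rule on 4]
6. ¬p, 1   [¬∨-rule on 4]
Accessibility: 0R0, 0R1, 1R0, 1R1
Branch closes: r and ¬r both at 1.
Every branch of the negation's tableau closes; the branch above is one of them.

Valid in S5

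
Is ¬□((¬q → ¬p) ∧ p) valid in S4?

Tableau for the negation □((¬q → ¬p) ∧ p):
1. □((¬q → ¬p) ∧ p), u
2. (¬q → ¬p) ∧ p, u
3. ¬q → ¬p, u
4. p, u
5. q, u
Accessibility: uRu
The negation has an open branch (countermodel exists).

Not valid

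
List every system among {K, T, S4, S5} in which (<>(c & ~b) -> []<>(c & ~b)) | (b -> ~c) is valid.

S4-tableau for the negation ~((<>(c & ~b) -> []<>(c & ~b)) | (b -> ~c)):
1. ~((<>(c & ~b) -> []<>(c & ~b)) | (b -> ~c)), w0
2. ~(<>(c & ~b) -> []<>(c & ~b)), w0
3. ~(b -> ~c), w0
4. <>(c & ~b), w0
5. ~[]<>(c & ~b), w0
6. b, w0
7. c, w0
8. c & ~b, w1
9. c, w1
10. ~b, w1
11. ~<>(c & ~b), w2
12. ~(c & ~b), w2
13. b, w2
Accessibility: w0Rw0, w0Rw1, w0Rw2, w1Rw1, w2Rw2
Complete open branch: countermodel on an S4-frame, so not valid in S4, nor in K, T (the same frame is also a K-frame and a T-frame).
S5-tableau for the negation ~((<>(c & ~b) -> []<>(c & ~b)) | (b -> ~c)):
1. ~((<>(c & ~b) -> []<>(c & ~b)) | (b -> ~c)), w0
2. ~(<>(c & ~b) -> []<>(c & ~b)), w0
3. ~(b -> ~c), w0
4. <>(c & ~b), w0
5. ~[]<>(c & ~b), w0
6. b, w0
7. c, w0
8. c & ~b, w1
9. c, w1
10. ~b, w1
11. ~<>(c & ~b), w2
12. ~(c & ~b), w0
13. ~(c & ~b), w1
14. ~(c & ~b), w2
15. b, w1
Accessibility: w0Rw0, w0Rw1, w0Rw2, w1Rw0, w1Rw1, w1Rw2, w2Rw0, w2Rw1, w2Rw2
Branch closes: b and ~b both at w1.
Every branch closes (one shown): valid in S5.

S5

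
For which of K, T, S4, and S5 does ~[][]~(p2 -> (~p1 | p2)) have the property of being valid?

T-tableau for the negation [][]~(p2 -> (~p1 | p2)):
1. [][]~(p2 -> (~p1 | p2)), 0
2. []~(p2 -> (~p1 | p2)), 0
3. ~(p2 -> (~p1 | p2)), 0
4. p2, 0
5. ~(~p1 | p2), 0
6. p1, 0
7. ~p2, 0
Accessibility: 0R0
Branch closes: p2 and ~p2 both at 0.
Every branch closes (one shown): valid in T, hence also in S4, S5 (every theorem of T is a theorem of S4 and S5).
K-tableau for the negation [][]~(p2 -> (~p1 | p2)):
1. [][]~(p2 -> (~p1 | p2)), 0
Complete open branch: countermodel on a K-frame, so not valid in K.

T, S4, S5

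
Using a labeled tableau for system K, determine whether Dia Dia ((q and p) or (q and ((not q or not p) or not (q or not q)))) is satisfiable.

Satisfiable (open branch found)

1. Dia Dia ((q and p) or (q and ((not q or not p) or not (q or not q)))), u
2. Dia ((q and p) or (q and ((not q or not p) or not (q or not q)))), v
3. (q and p) or (q and ((not q or not p) or not (q or not q))), w
4. q and ((not q or not p) or not (q or not q)), w
5. q, w
6. (not q or not p) or not (q or not q), w
7. not q or not p, w
8. not p, w
Accessibility: uRv, vRw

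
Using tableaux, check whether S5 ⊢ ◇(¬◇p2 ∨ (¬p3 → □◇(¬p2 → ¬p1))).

Valid in S5

Tableau for the negation ¬◇(¬◇p2 ∨ (¬p3 → □◇(¬p2 → ¬p1))):
1. ¬◇(¬◇p2 ∨ (¬p3 → □◇(¬p2 → ¬p1))), 0
2. ¬(¬◇p2 ∨ (¬p3 → □◇(¬p2 → ¬p1))), 0
3. ◇p2, 0
4. ¬(¬p3 → □◇(¬p2 → ¬p1)), 0
5. ¬p3, 0
6. ¬□◇(¬p2 → ¬p1), 0
7. p2, 1
8. ¬(¬◇p2 ∨ (¬p3 → □◇(¬p2 → ¬p1))), 1
9. ◇p2, 1
10. ¬(¬p3 → □◇(¬p2 → ¬p1)), 1
11. ¬p3, 1
12. ¬□◇(¬p2 → ¬p1), 1
13. ¬◇(¬p2 → ¬p1), 2
14. ¬(¬◇p2 ∨ (¬p3 → □◇(¬p2 → ¬p1))), 2
15. ◇p2, 2
16. ¬(¬p3 → □◇(¬p2 → ¬p1)), 2
17. ¬p3, 2
18. ¬□◇(¬p2 → ¬p1), 2
19. ¬(¬p2 → ¬p1), 0
20. ¬p2, 0
21. p1, 0
22. ¬(¬p2 → ¬p1), 1
23. ¬p2, 1
24. p1, 1
Accessibility: 0R0, 0R1, 0R2, 1R0, 1R1, 1R2, 2R0, 2R1, 2R2
Branch closes: p2 and ¬p2 both at 1.
All branches of the negation close; one closing branch shown above.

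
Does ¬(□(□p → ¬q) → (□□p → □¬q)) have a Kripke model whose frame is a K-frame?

1. ¬(□(□p → ¬q) → (□□p → □¬q)), u
2. □(□p → ¬q), u
3. ¬(□□p → □¬q), u
4. □□p, u
5. ¬□¬q, u
6. q, v
7. □p → ¬q, v
8. □p, v
9. ¬□p, v
10. ¬p, w
11. p, w
Accessibility: uRv, vRw
Branch closes: p and ¬p both at w.
(One branch shown.) All branches close.

Unsatisfiable (every branch closes)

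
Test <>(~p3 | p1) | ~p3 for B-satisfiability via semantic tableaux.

1. <>(~p3 | p1) | ~p3, w0
2. ~p3, w0
Accessibility: w0Rw0

Satisfiable (open branch found)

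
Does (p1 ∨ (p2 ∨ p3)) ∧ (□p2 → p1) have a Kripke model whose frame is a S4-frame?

Satisfiable

1. (p1 ∨ (p2 ∨ p3)) ∧ (□p2 → p1), 0
2. p1 ∨ (p2 ∨ p3), 0
3. □p2 → p1, 0
4. p2 ∨ p3, 0
5. p1, 0
6. p3, 0
Accessibility: 0R0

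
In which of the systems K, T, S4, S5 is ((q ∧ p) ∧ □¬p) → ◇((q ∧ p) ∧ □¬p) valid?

T-tableau for the negation ¬(((q ∧ p) ∧ □¬p) → ◇((q ∧ p) ∧ □¬p)):
1. ¬(((q ∧ p) ∧ □¬p) → ◇((q ∧ p) ∧ □¬p)), u
2. (q ∧ p) ∧ □¬p, u
3. ¬◇((q ∧ p) ∧ □¬p), u
4. q ∧ p, u
5. □¬p, u
6. q, u
7. p, u
8. ¬((q ∧ p) ∧ □¬p), u
9. ¬p, u
Accessibility: uRu
Branch closes: p and ¬p both at u.
Every branch closes (one shown): valid in T, hence also in S4, S5 (every theorem of T is a theorem of S4 and S5).
K-tableau for the negation ¬(((q ∧ p) ∧ □¬p) → ◇((q ∧ p) ∧ □¬p)):
1. ¬(((q ∧ p) ∧ □¬p) → ◇((q ∧ p) ∧ □¬p)), u
2. (q ∧ p) ∧ □¬p, u
3. ¬◇((q ∧ p) ∧ □¬p), u
4. q ∧ p, u
5. □¬p, u
6. q, u
7. p, u
Complete open branch: countermodel on a K-frame, so not valid in K.

T, S4, S5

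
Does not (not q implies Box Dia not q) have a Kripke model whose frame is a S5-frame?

Unsatisfiable (every branch closes)

1. not (not q implies Box Dia not q), u
2. not q, u   [neg-implies-rule on 1]
3. not Box Dia not q, u   [neg-implies-rule on 1]
4. not Dia not q, v   [neg-Box-rule on 3: fresh world v, uRv]
5. q, u   [neg-Dia-rule on 4 via vRu]
Accessibility: uRu, uRv, vRu, vRv
Branch closes: q and not q both at u.
(One branch shown.) All branches close.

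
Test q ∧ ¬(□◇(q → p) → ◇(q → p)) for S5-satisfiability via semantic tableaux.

Unsatisfiable (every branch closes)

1. q ∧ ¬(□◇(q → p) → ◇(q → p)), w0
2. q, w0
3. ¬(□◇(q → p) → ◇(q → p)), w0
4. □◇(q → p), w0
5. ¬◇(q → p), w0
6. ◇(q → p), w0
7. ¬(q → p), w0
8. ¬p, w0
9. q → p, w1
10. ◇(q → p), w1
11. ¬(q → p), w1
12. q, w1
13. ¬p, w1
14. p, w1
Accessibility: w0Rw0, w0Rw1, w1Rw0, w1Rw1
Branch closes: p and ¬p both at w1.
Every branch closes; the branch above is one of them.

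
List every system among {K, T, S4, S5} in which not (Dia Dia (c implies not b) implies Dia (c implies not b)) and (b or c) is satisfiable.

K, T

S4-tableau for the formula:
1. not (Dia Dia (c implies not b) implies Dia (c implies not b)) and (b or c), u
2. not (Dia Dia (c implies not b) implies Dia (c implies not b)), u
3. b or c, u
4. Dia Dia (c implies not b), u
5. not Dia (c implies not b), u
6. not (c implies not b), u
7. c, u
8. b, u
9. Dia (c implies not b), v
10. not (c implies not b), v
11. c, v
12. b, v
13. c implies not b, w
14. not (c implies not b), w
15. c, w
16. b, w
17. not b, w
Accessibility: uRu, uRv, uRw, vRv, vRw, wRw
Branch closes: b and not b both at w.
Every branch closes (one shown): unsatisfiable in S4, hence also in S5 (every S5-frame is an S4-frame).
T-tableau for the formula:
1. not (Dia Dia (c implies not b) implies Dia (c implies not b)) and (b or c), u
2. not (Dia Dia (c implies not b) implies Dia (c implies not b)), u
3. b or c, u
4. Dia Dia (c implies not b), u
5. not Dia (c implies not b), u
6. not (c implies not b), u
7. c, u
8. b, u
9. Dia (c implies not b), v
10. not (c implies not b), v
11. c, v
12. b, v
13. c implies not b, w
14. not b, w
Accessibility: uRu, uRv, vRv, vRw, wRw
Complete open branch: satisfiable in T, hence also in K (this T-model is also a K-model).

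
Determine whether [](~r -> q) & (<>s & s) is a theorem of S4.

Tableau for the negation ~([](~r -> q) & (<>s & s)):
1. ~([](~r -> q) & (<>s & s)), w0
2. ~(<>s & s), w0
3. ~s, w0
Accessibility: w0Rw0
The negation has an open branch (countermodel exists).

Not valid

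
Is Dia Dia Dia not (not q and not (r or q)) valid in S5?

Not valid

Tableau for the negation not Dia Dia Dia not (not q and not (r or q)):
1. not Dia Dia Dia not (not q and not (r or q)), w0
2. not Dia Dia not (not q and not (r or q)), w0   [neg-Dia-rule on 1 via w0Rw0]
3. not Dia not (not q and not (r or q)), w0   [neg-Dia-rule on 2 via w0Rw0]
4. not q and not (r or q), w0   [neg-Dia-rule on 3 via w0Rw0]
5. not q, w0   [and-rule on 4]
6. not (r or q), w0   [and-rule on 4]
7. not r, w0   [neg-or-rule on 6]
Accessibility: w0Rw0
The negation has an open branch (countermodel exists).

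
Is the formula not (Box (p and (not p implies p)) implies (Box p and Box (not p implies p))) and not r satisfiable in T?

Unsatisfiable

1. not (Box (p and (not p implies p)) implies (Box p and Box (not p implies p))) and not r, 0
2. not (Box (p and (not p implies p)) implies (Box p and Box (not p implies p))), 0
3. not r, 0
4. Box (p and (not p implies p)), 0
5. not (Box p and Box (not p implies p)), 0
6. p and (not p implies p), 0
7. p, 0
8. not p implies p, 0
9. not Box (not p implies p), 0
10. not (not p implies p), 1
11. not p, 1
12. p and (not p implies p), 1
13. p, 1
14. not p implies p, 1
Accessibility: 0R0, 0R1, 1R1
Branch closes: p and not p both at 1.
All branches of the tableau close; one closing branch shown above.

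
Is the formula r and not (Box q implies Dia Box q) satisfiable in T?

1. r and not (Box q implies Dia Box q), u
2. r, u
3. not (Box q implies Dia Box q), u
4. Box q, u
5. not Dia Box q, u
6. q, u
7. not Box q, u
8. not q, v
9. q, v
Accessibility: uRu, uRv, vRv
Branch closes: q and not q both at v.
(One branch shown.) All branches close.

Unsatisfiable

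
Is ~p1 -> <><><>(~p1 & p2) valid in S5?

Tableau for the negation ~(~p1 -> <><><>(~p1 & p2)):
1. ~(~p1 -> <><><>(~p1 & p2)), w0
2. ~p1, w0
3. ~<><><>(~p1 & p2), w0
4. ~<><>(~p1 & p2), w0
5. ~<>(~p1 & p2), w0
6. ~(~p1 & p2), w0
7. ~p2, w0
Accessibility: w0Rw0
The negation has an open branch (countermodel exists).

Not valid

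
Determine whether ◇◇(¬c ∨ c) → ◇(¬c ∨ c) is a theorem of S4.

Tableau for the negation ¬(◇◇(¬c ∨ c) → ◇(¬c ∨ c)):
1. ¬(◇◇(¬c ∨ c) → ◇(¬c ∨ c)), u
2. ◇◇(¬c ∨ c), u   [¬→-rule on 1]
3. ¬◇(¬c ∨ c), u   [¬→-rule on 1]
4. ¬(¬c ∨ c), u   [¬◇-rule on 3 via uRu]
5. c, u   [¬∨-rule on 4]
6. ¬c, u   [¬∨-rule on 4]
Accessibility: uRu
Branch closes: c and ¬c both at u.
All branches of the negation close; one closing branch shown above.

Valid in S4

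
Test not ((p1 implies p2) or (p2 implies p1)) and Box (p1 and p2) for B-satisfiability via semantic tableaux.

1. not ((p1 implies p2) or (p2 implies p1)) and Box (p1 and p2), u
2. not ((p1 implies p2) or (p2 implies p1)), u   [and-rule on 1]
3. Box (p1 and p2), u   [and-rule on 1]
4. not (p1 implies p2), u   [neg-or-rule on 2]
5. not (p2 implies p1), u   [neg-or-rule on 2]
6. p1, u   [neg-implies-rule on 4]
7. not p2, u   [neg-implies-rule on 4]
8. p2, u   [neg-implies-rule on 5]
9. not p1, u   [neg-implies-rule on 5]
Accessibility: uRu
Branch closes: p2 and not p2 both at u.
(One branch shown.) All branches close.

Unsatisfiable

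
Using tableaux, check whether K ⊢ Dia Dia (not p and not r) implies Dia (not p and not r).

Tableau for the negation not (Dia Dia (not p and not r) implies Dia (not p and not r)):
1. not (Dia Dia (not p and not r) implies Dia (not p and not r)), 0
2. Dia Dia (not p and not r), 0   [neg-implies-rule on 1]
3. not Dia (not p and not r), 0   [neg-implies-rule on 1]
4. Dia (not p and not r), 1   [Dia-rule on 2: fresh world 1, 0R1]
5. not (not p and not r), 1   [neg-Dia-rule on 3 via 0R1]
6. r, 1   [neg-and-rule on 5 (branches; this branch)]
7. not p and not r, 2   [Dia-rule on 4: fresh world 2, 1R2]
8. not p, 2   [and-rule on 7]
9. not r, 2   [and-rule on 7]
Accessibility: 0R1, 1R2
The negation has an open branch (countermodel exists).

No, not valid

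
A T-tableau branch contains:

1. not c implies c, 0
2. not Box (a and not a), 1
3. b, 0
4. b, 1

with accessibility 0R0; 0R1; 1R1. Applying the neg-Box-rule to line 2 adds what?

a fresh world 2 with 1R2, and not (a and not a) at 2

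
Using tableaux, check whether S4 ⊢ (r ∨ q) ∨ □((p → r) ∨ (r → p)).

Tableau for the negation ¬((r ∨ q) ∨ □((p → r) ∨ (r → p))):
1. ¬((r ∨ q) ∨ □((p → r) ∨ (r → p))), w0
2. ¬(r ∨ q), w0   [¬∨-rule on 1]
3. ¬□((p → r) ∨ (r → p)), w0   [¬∨-rule on 1]
4. ¬r, w0   [¬∨-rule on 2]
5. ¬q, w0   [¬∨-rule on 2]
6. ¬((p → r) ∨ (r → p)), w1   [¬□-rule on 3: fresh world w1, w0Rw1]
7. ¬(p → r), w1   [¬∨-rule on 6]
8. ¬(r → p), w1   [¬∨-rule on 6]
9. p, w1   [¬→-rule on 7]
10. ¬r, w1   [¬→-rule on 7]
11. r, w1   [¬→-rule on 8]
12. ¬p, w1   [¬→-rule on 8]
Accessibility: w0Rw0, w0Rw1, w1Rw1
Branch closes: r and ¬r both at w1.
Every branch of the negation's tableau closes; the branch above is one of them.

Yes, valid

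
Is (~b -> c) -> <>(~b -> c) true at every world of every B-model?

Yes, valid

Tableau for the negation ~((~b -> c) -> <>(~b -> c)):
1. ~((~b -> c) -> <>(~b -> c)), 0
2. ~b -> c, 0
3. ~<>(~b -> c), 0
4. ~(~b -> c), 0
5. ~b, 0
6. ~c, 0
7. c, 0
Accessibility: 0R0
Branch closes: c and ~c both at 0.
All branches of the negation close; one closing branch shown above.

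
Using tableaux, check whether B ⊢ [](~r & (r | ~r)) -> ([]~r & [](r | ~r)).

Tableau for the negation ~([](~r & (r | ~r)) -> ([]~r & [](r | ~r))):
1. ~([](~r & (r | ~r)) -> ([]~r & [](r | ~r))), u
2. [](~r & (r | ~r)), u
3. ~([]~r & [](r | ~r)), u
4. ~r & (r | ~r), u
5. ~r, u
6. r | ~r, u
7. ~[]~r, u
8. r, v
9. ~r & (r | ~r), v
10. ~r, v
11. r | ~r, v
Accessibility: uRu, uRv, vRu, vRv
Branch closes: r and ~r both at v.
Every branch of the negation's tableau closes; the branch above is one of them.

Valid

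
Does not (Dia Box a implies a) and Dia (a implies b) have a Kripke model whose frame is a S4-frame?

Satisfiable

1. not (Dia Box a implies a) and Dia (a implies b), w0
2. not (Dia Box a implies a), w0
3. Dia (a implies b), w0
4. Dia Box a, w0
5. not a, w0
6. a implies b, w1
7. b, w1
8. Box a, w2
9. a, w2
Accessibility: w0Rw0, w0Rw1, w0Rw2, w1Rw1, w2Rw2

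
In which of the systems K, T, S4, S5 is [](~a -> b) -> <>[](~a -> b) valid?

K-tableau for the negation ~([](~a -> b) -> <>[](~a -> b)):
1. ~([](~a -> b) -> <>[](~a -> b)), u
2. [](~a -> b), u
3. ~<>[](~a -> b), u
Complete open branch: countermodel on a K-frame, so not valid in K.
T-tableau for the negation ~([](~a -> b) -> <>[](~a -> b)):
1. ~([](~a -> b) -> <>[](~a -> b)), u
2. [](~a -> b), u
3. ~<>[](~a -> b), u
4. ~a -> b, u
5. ~[](~a -> b), u
6. b, u
7. ~(~a -> b), v
8. ~a, v
9. ~b, v
10. ~a -> b, v
11. ~[](~a -> b), v
12. b, v
Accessibility: uRu, uRv, vRv
Branch closes: b and ~b both at v.
Every branch closes (one shown): valid in T, hence also in S4, S5 (every theorem of T is a theorem of S4 and S5).

T, S4, S5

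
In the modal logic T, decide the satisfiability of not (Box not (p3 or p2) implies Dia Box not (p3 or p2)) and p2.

1. not (Box not (p3 or p2) implies Dia Box not (p3 or p2)) and p2, 0
2. not (Box not (p3 or p2) implies Dia Box not (p3 or p2)), 0   [and-rule on 1]
3. p2, 0   [and-rule on 1]
4. Box not (p3 or p2), 0   [neg-implies-rule on 2]
5. not Dia Box not (p3 or p2), 0   [neg-implies-rule on 2]
6. not (p3 or p2), 0   [Box-rule on 4 via 0R0]
7. not p3, 0   [neg-or-rule on 6]
8. not p2, 0   [neg-or-rule on 6]
Accessibility: 0R0
Branch closes: p2 and not p2 both at 0.
Every branch closes; the branch above is one of them.

No, unsatisfiable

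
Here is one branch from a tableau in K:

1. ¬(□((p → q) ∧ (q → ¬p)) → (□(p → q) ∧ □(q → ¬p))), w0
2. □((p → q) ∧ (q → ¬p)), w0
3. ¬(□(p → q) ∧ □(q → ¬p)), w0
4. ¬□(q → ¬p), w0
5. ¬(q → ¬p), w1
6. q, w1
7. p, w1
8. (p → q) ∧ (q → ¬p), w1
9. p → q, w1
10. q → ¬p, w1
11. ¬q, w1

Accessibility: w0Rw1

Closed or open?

Both q and ¬q appear at w1.

Yes, closed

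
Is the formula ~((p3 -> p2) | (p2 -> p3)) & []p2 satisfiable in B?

Unsatisfiable

1. ~((p3 -> p2) | (p2 -> p3)) & []p2, u
2. ~((p3 -> p2) | (p2 -> p3)), u
3. []p2, u
4. ~(p3 -> p2), u
5. ~(p2 -> p3), u
6. p3, u
7. ~p2, u
8. p2, u
9. ~p3, u
Accessibility: uRu
Branch closes: p2 and ~p2 both at u.
All branches of the tableau close; one closing branch shown above.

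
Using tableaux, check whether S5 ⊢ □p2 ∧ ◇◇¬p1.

No, not valid

Tableau for the negation ¬(□p2 ∧ ◇◇¬p1):
1. ¬(□p2 ∧ ◇◇¬p1), u
2. ¬◇◇¬p1, u
3. ¬◇¬p1, u
4. p1, u
Accessibility: uRu
The negation has an open branch (countermodel exists).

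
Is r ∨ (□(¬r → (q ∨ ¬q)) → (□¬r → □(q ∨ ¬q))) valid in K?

Valid

Tableau for the negation ¬(r ∨ (□(¬r → (q ∨ ¬q)) → (□¬r → □(q ∨ ¬q)))):
1. ¬(r ∨ (□(¬r → (q ∨ ¬q)) → (□¬r → □(q ∨ ¬q)))), 0
2. ¬r, 0
3. ¬(□(¬r → (q ∨ ¬q)) → (□¬r → □(q ∨ ¬q))), 0
4. □(¬r → (q ∨ ¬q)), 0
5. ¬(□¬r → □(q ∨ ¬q)), 0
6. □¬r, 0
7. ¬□(q ∨ ¬q), 0
8. ¬(q ∨ ¬q), 1
9. ¬q, 1
10. q, 1
Accessibility: 0R1
Branch closes: q and ¬q both at 1.
All branches of the negation close; one closing branch shown above.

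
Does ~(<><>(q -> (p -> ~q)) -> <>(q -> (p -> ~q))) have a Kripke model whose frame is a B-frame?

1. ~(<><>(q -> (p -> ~q)) -> <>(q -> (p -> ~q))), 0
2. <><>(q -> (p -> ~q)), 0
3. ~<>(q -> (p -> ~q)), 0
4. ~(q -> (p -> ~q)), 0
5. q, 0
6. ~(p -> ~q), 0
7. p, 0
8. <>(q -> (p -> ~q)), 1
9. ~(q -> (p -> ~q)), 1
10. q, 1
11. ~(p -> ~q), 1
12. p, 1
13. q -> (p -> ~q), 2
14. p -> ~q, 2
15. ~q, 2
Accessibility: 0R0, 0R1, 1R0, 1R1, 1R2, 2R1, 2R2

Satisfiable (open branch found)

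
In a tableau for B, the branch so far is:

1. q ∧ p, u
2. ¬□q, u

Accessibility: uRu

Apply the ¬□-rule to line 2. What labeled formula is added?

a fresh world v with uRv, and ¬q at v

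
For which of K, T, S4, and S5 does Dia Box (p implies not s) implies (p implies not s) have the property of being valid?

S5

S4-tableau for the negation not (Dia Box (p implies not s) implies (p implies not s)):
1. not (Dia Box (p implies not s) implies (p implies not s)), u
2. Dia Box (p implies not s), u
3. not (p implies not s), u
4. p, u
5. s, u
6. Box (p implies not s), v
7. p implies not s, v
8. not s, v
Accessibility: uRu, uRv, vRv
Complete open branch: countermodel on an S4-frame, so not valid in S4, nor in K, T (the same frame is also a K-frame and a T-frame).
S5-tableau for the negation not (Dia Box (p implies not s) implies (p implies not s)):
1. not (Dia Box (p implies not s) implies (p implies not s)), u
2. Dia Box (p implies not s), u
3. not (p implies not s), u
4. p, u
5. s, u
6. Box (p implies not s), v
7. p implies not s, u
8. p implies not s, v
9. not s, u
Accessibility: uRu, uRv, vRu, vRv
Branch closes: s and not s both at u.
Every branch closes (one shown): valid in S5.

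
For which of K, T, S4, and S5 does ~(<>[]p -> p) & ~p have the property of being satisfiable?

K, T, S4

S4-tableau for the formula:
1. ~(<>[]p -> p) & ~p, u
2. ~(<>[]p -> p), u
3. ~p, u
4. <>[]p, u
5. []p, v
6. p, v
Accessibility: uRu, uRv, vRv
Complete open branch: satisfiable in S4, hence also in K, T (this S4-model is also a K-model and a T-model).
S5-tableau for the formula:
1. ~(<>[]p -> p) & ~p, u
2. ~(<>[]p -> p), u
3. ~p, u
4. <>[]p, u
5. []p, v
6. p, u
Accessibility: uRu, uRv, vRu, vRv
Branch closes: p and ~p both at u.
Every branch closes (one shown): unsatisfiable in S5.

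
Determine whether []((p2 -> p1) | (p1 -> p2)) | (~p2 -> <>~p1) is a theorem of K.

Tableau for the negation ~([]((p2 -> p1) | (p1 -> p2)) | (~p2 -> <>~p1)):
1. ~([]((p2 -> p1) | (p1 -> p2)) | (~p2 -> <>~p1)), u
2. ~[]((p2 -> p1) | (p1 -> p2)), u
3. ~(~p2 -> <>~p1), u
4. ~p2, u
5. ~<>~p1, u
6. ~((p2 -> p1) | (p1 -> p2)), v
7. ~(p2 -> p1), v
8. ~(p1 -> p2), v
9. p2, v
10. ~p1, v
11. p1, v
12. ~p2, v
Accessibility: uRv
Branch closes: p1 and ~p1 both at v.
Every branch of the negation's tableau closes; the branch above is one of them.

Valid in K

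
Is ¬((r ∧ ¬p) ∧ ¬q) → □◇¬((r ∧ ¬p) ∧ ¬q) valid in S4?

Invalid (countermodel exists)

Tableau for the negation ¬(¬((r ∧ ¬p) ∧ ¬q) → □◇¬((r ∧ ¬p) ∧ ¬q)):
1. ¬(¬((r ∧ ¬p) ∧ ¬q) → □◇¬((r ∧ ¬p) ∧ ¬q)), 0
2. ¬((r ∧ ¬p) ∧ ¬q), 0
3. ¬□◇¬((r ∧ ¬p) ∧ ¬q), 0
4. q, 0
5. ¬◇¬((r ∧ ¬p) ∧ ¬q), 1
6. (r ∧ ¬p) ∧ ¬q, 1
7. r ∧ ¬p, 1
8. ¬q, 1
9. r, 1
10. ¬p, 1
Accessibility: 0R0, 0R1, 1R1
The negation has an open branch (countermodel exists).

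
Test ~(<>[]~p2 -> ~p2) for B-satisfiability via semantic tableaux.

Unsatisfiable (every branch closes)

1. ~(<>[]~p2 -> ~p2), 0
2. <>[]~p2, 0   [~->-rule on 1]
3. p2, 0   [~->-rule on 1]
4. []~p2, 1   [<>-rule on 2: fresh world 1, 0R1]
5. ~p2, 0   [[]-rule on 4 via 1R0]
Accessibility: 0R0, 0R1, 1R0, 1R1
Branch closes: p2 and ~p2 both at 0.
(One branch shown.) All branches close.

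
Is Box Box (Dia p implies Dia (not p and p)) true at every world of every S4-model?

Invalid (countermodel exists)

Tableau for the negation not Box Box (Dia p implies Dia (not p and p)):
1. not Box Box (Dia p implies Dia (not p and p)), 0
2. not Box (Dia p implies Dia (not p and p)), 1
3. not (Dia p implies Dia (not p and p)), 2
4. Dia p, 2
5. not Dia (not p and p), 2
6. not (not p and p), 2
7. not p, 2
8. p, 3
9. not (not p and p), 3
Accessibility: 0R0, 0R1, 0R2, 0R3, 1R1, 1R2, 1R3, 2R2, 2R3, 3R3
The negation has an open branch (countermodel exists).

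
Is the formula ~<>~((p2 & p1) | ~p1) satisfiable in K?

1. ~<>~((p2 & p1) | ~p1), 0

Satisfiable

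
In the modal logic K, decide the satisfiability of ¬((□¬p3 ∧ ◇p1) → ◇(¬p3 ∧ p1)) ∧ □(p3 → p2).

No, unsatisfiable

1. ¬((□¬p3 ∧ ◇p1) → ◇(¬p3 ∧ p1)) ∧ □(p3 → p2), w0
2. ¬((□¬p3 ∧ ◇p1) → ◇(¬p3 ∧ p1)), w0
3. □(p3 → p2), w0
4. □¬p3 ∧ ◇p1, w0
5. ¬◇(¬p3 ∧ p1), w0
6. □¬p3, w0
7. ◇p1, w0
8. p1, w1
9. p3 → p2, w1
10. ¬(¬p3 ∧ p1), w1
11. ¬p3, w1
12. p2, w1
13. ¬p1, w1
Accessibility: w0Rw1
Branch closes: p1 and ¬p1 both at w1.
(One branch shown.) All branches close.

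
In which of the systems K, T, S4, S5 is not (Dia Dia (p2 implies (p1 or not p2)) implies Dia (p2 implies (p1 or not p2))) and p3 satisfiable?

K, T

T-tableau for the formula:
1. not (Dia Dia (p2 implies (p1 or not p2)) implies Dia (p2 implies (p1 or not p2))) and p3, u
2. not (Dia Dia (p2 implies (p1 or not p2)) implies Dia (p2 implies (p1 or not p2))), u
3. p3, u
4. Dia Dia (p2 implies (p1 or not p2)), u
5. not Dia (p2 implies (p1 or not p2)), u
6. not (p2 implies (p1 or not p2)), u
7. p2, u
8. not (p1 or not p2), u
9. not p1, u
10. Dia (p2 implies (p1 or not p2)), v
11. not (p2 implies (p1 or not p2)), v
12. p2, v
13. not (p1 or not p2), v
14. not p1, v
15. p2 implies (p1 or not p2), w
16. p1 or not p2, w
17. not p2, w
Accessibility: uRu, uRv, vRv, vRw, wRw
Complete open branch: satisfiable in T, hence also in K (this T-model is also a K-model).
S4-tableau for the formula:
1. not (Dia Dia (p2 implies (p1 or not p2)) implies Dia (p2 implies (p1 or not p2))) and p3, u
2. not (Dia Dia (p2 implies (p1 or not p2)) implies Dia (p2 implies (p1 or not p2))), u
3. p3, u
4. Dia Dia (p2 implies (p1 or not p2)), u
5. not Dia (p2 implies (p1 or not p2)), u
6. not (p2 implies (p1 or not p2)), u
7. p2, u
8. not (p1 or not p2), u
9. not p1, u
10. Dia (p2 implies (p1 or not p2)), v
11. not (p2 implies (p1 or not p2)), v
12. p2, v
13. not (p1 or not p2), v
14. not p1, v
15. p2 implies (p1 or not p2), w
16. not (p2 implies (p1 or not p2)), w
17. p2, w
18. not (p1 or not p2), w
19. not p1, w
20. p1 or not p2, w
21. not p2, w
Accessibility: uRu, uRv, uRw, vRv, vRw, wRw
Branch closes: p2 and not p2 both at w.
Every branch closes (one shown): unsatisfiable in S4, hence also in S5 (every S5-frame is an S4-frame).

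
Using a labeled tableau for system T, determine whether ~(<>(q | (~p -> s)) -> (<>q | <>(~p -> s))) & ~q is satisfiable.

Unsatisfiable

1. ~(<>(q | (~p -> s)) -> (<>q | <>(~p -> s))) & ~q, w0
2. ~(<>(q | (~p -> s)) -> (<>q | <>(~p -> s))), w0
3. ~q, w0
4. <>(q | (~p -> s)), w0
5. ~(<>q | <>(~p -> s)), w0
6. ~<>q, w0
7. ~<>(~p -> s), w0
8. ~(~p -> s), w0
9. ~p, w0
10. ~s, w0
11. q | (~p -> s), w1
12. ~q, w1
13. ~(~p -> s), w1
14. ~p, w1
15. ~s, w1
16. ~p -> s, w1
17. s, w1
Accessibility: w0Rw0, w0Rw1, w1Rw1
Branch closes: s and ~s both at w1.
All branches of the tableau close; one closing branch shown above.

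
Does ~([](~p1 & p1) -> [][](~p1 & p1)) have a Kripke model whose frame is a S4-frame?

1. ~([](~p1 & p1) -> [][](~p1 & p1)), u
2. [](~p1 & p1), u
3. ~[][](~p1 & p1), u
4. ~p1 & p1, u
5. ~p1, u
6. p1, u
Accessibility: uRu
Branch closes: p1 and ~p1 both at u.
Every branch closes; the branch above is one of them.

No, unsatisfiable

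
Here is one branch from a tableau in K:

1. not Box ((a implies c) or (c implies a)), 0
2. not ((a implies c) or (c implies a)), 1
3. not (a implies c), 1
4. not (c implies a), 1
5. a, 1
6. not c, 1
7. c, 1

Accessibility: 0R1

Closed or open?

Both c and not c appear at 1.

Yes, closed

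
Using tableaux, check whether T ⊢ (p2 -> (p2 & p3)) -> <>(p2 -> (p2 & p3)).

Tableau for the negation ~((p2 -> (p2 & p3)) -> <>(p2 -> (p2 & p3))):
1. ~((p2 -> (p2 & p3)) -> <>(p2 -> (p2 & p3))), w0
2. p2 -> (p2 & p3), w0
3. ~<>(p2 -> (p2 & p3)), w0
4. ~(p2 -> (p2 & p3)), w0
5. p2, w0
6. ~(p2 & p3), w0
7. p2 & p3, w0
8. p3, w0
9. ~p3, w0
Accessibility: w0Rw0
Branch closes: p3 and ~p3 both at w0.
Every branch of the negation's tableau closes; the branch above is one of them.

Valid in T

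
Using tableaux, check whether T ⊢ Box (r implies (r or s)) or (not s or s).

Tableau for the negation not (Box (r implies (r or s)) or (not s or s)):
1. not (Box (r implies (r or s)) or (not s or s)), w0
2. not Box (r implies (r or s)), w0
3. not (not s or s), w0
4. s, w0
5. not s, w0
Accessibility: w0Rw0
Branch closes: s and not s both at w0.
All branches of the negation close; one closing branch shown above.

Valid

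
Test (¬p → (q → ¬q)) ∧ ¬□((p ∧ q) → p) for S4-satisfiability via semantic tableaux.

Unsatisfiable (every branch closes)

1. (¬p → (q → ¬q)) ∧ ¬□((p ∧ q) → p), 0
2. ¬p → (q → ¬q), 0
3. ¬□((p ∧ q) → p), 0
4. q → ¬q, 0
5. ¬q, 0
6. ¬((p ∧ q) → p), 1
7. p ∧ q, 1
8. ¬p, 1
9. p, 1
10. q, 1
Accessibility: 0R0, 0R1, 1R1
Branch closes: p and ¬p both at 1.
All branches of the tableau close; one closing branch shown above.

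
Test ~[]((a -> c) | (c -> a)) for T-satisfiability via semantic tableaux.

1. ~[]((a -> c) | (c -> a)), u
2. ~((a -> c) | (c -> a)), v   [~[]-rule on 1: fresh world v, uRv]
3. ~(a -> c), v   [~|-rule on 2]
4. ~(c -> a), v   [~|-rule on 2]
5. a, v   [~->-rule on 3]
6. ~c, v   [~->-rule on 3]
7. c, v   [~->-rule on 4]
8. ~a, v   [~->-rule on 4]
Accessibility: uRu, uRv, vRv
Branch closes: c and ~c both at v.
Every branch closes; the branch above is one of them.

No, unsatisfiable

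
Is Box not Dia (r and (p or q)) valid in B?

Tableau for the negation not Box not Dia (r and (p or q)):
1. not Box not Dia (r and (p or q)), w0
2. Dia (r and (p or q)), w1   [neg-Box-rule on 1: fresh world w1, w0Rw1]
3. r and (p or q), w2   [Dia-rule on 2: fresh world w2, w1Rw2]
4. r, w2   [and-rule on 3]
5. p or q, w2   [and-rule on 3]
6. q, w2   [or-rule on 5 (branches; this branch)]
Accessibility: w0Rw0, w0Rw1, w1Rw0, w1Rw1, w1Rw2, w2Rw1, w2Rw2
The negation has an open branch (countermodel exists).

Not valid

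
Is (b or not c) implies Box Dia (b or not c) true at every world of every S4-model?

Tableau for the negation not ((b or not c) implies Box Dia (b or not c)):
1. not ((b or not c) implies Box Dia (b or not c)), 0
2. b or not c, 0   [neg-implies-rule on 1]
3. not Box Dia (b or not c), 0   [neg-implies-rule on 1]
4. not c, 0   [or-rule on 2 (branches; this branch)]
5. not Dia (b or not c), 1   [neg-Box-rule on 3: fresh world 1, 0R1]
6. not (b or not c), 1   [neg-Dia-rule on 5 via 1R1]
7. not b, 1   [neg-or-rule on 6]
8. c, 1   [neg-or-rule on 6]
Accessibility: 0R0, 0R1, 1R1
The negation has an open branch (countermodel exists).

Invalid (countermodel exists)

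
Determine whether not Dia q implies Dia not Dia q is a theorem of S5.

Yes, valid

Tableau for the negation not (not Dia q implies Dia not Dia q):
1. not (not Dia q implies Dia not Dia q), 0
2. not Dia q, 0
3. not Dia not Dia q, 0
4. not q, 0
5. Dia q, 0
6. q, 1
7. not q, 1
Accessibility: 0R0, 0R1, 1R0, 1R1
Branch closes: q and not q both at 1.
All branches of the negation close; one closing branch shown above.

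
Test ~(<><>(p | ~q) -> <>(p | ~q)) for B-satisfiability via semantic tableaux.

1. ~(<><>(p | ~q) -> <>(p | ~q)), 0
2. <><>(p | ~q), 0   [~->-rule on 1]
3. ~<>(p | ~q), 0   [~->-rule on 1]
4. ~(p | ~q), 0   [~<>-rule on 3 via 0R0]
5. ~p, 0   [~|-rule on 4]
6. q, 0   [~|-rule on 4]
7. <>(p | ~q), 1   [<>-rule on 2: fresh world 1, 0R1]
8. ~(p | ~q), 1   [~<>-rule on 3 via 0R1]
9. ~p, 1   [~|-rule on 8]
10. q, 1   [~|-rule on 8]
11. p | ~q, 2   [<>-rule on 7: fresh world 2, 1R2]
12. ~q, 2   [|-rule on 11 (branches; this branch)]
Accessibility: 0R0, 0R1, 1R0, 1R1, 1R2, 2R1, 2R2

Yes, satisfiable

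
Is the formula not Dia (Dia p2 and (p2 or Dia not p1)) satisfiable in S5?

1. not Dia (Dia p2 and (p2 or Dia not p1)), w0
2. not (Dia p2 and (p2 or Dia not p1)), w0
3. not (p2 or Dia not p1), w0
4. not p2, w0
5. not Dia not p1, w0
6. p1, w0
Accessibility: w0Rw0

Satisfiable (open branch found)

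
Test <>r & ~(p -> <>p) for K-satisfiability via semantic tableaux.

1. <>r & ~(p -> <>p), 0
2. <>r, 0
3. ~(p -> <>p), 0
4. p, 0
5. ~<>p, 0
6. r, 1
7. ~p, 1
Accessibility: 0R1

Yes, satisfiable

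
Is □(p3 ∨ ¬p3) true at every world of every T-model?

Tableau for the negation ¬□(p3 ∨ ¬p3):
1. ¬□(p3 ∨ ¬p3), w0
2. ¬(p3 ∨ ¬p3), w1
3. ¬p3, w1
4. p3, w1
Accessibility: w0Rw0, w0Rw1, w1Rw1
Branch closes: p3 and ¬p3 both at w1.
All branches of the negation close; one closing branch shown above.

Yes, valid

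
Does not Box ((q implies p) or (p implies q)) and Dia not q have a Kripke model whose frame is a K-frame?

Unsatisfiable (every branch closes)

1. not Box ((q implies p) or (p implies q)) and Dia not q, 0
2. not Box ((q implies p) or (p implies q)), 0
3. Dia not q, 0
4. not ((q implies p) or (p implies q)), 1
5. not (q implies p), 1
6. not (p implies q), 1
7. q, 1
8. not p, 1
9. p, 1
10. not q, 1
Accessibility: 0R1
Branch closes: p and not p both at 1.
Every branch closes; the branch above is one of them.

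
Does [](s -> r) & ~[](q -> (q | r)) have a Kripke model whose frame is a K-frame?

1. [](s -> r) & ~[](q -> (q | r)), w0
2. [](s -> r), w0
3. ~[](q -> (q | r)), w0
4. ~(q -> (q | r)), w1
5. q, w1
6. ~(q | r), w1
7. ~q, w1
8. ~r, w1
Accessibility: w0Rw1
Branch closes: q and ~q both at w1.
(One branch shown.) All branches close.

Unsatisfiable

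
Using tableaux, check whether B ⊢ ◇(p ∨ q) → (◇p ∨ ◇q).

Tableau for the negation ¬(◇(p ∨ q) → (◇p ∨ ◇q)):
1. ¬(◇(p ∨ q) → (◇p ∨ ◇q)), u
2. ◇(p ∨ q), u
3. ¬(◇p ∨ ◇q), u
4. ¬◇p, u
5. ¬◇q, u
6. ¬p, u
7. ¬q, u
8. p ∨ q, v
9. ¬p, v
10. ¬q, v
11. q, v
Accessibility: uRu, uRv, vRu, vRv
Branch closes: q and ¬q both at v.
All branches of the negation close; one closing branch shown above.

Yes, valid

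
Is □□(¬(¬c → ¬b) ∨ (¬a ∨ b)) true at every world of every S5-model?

Tableau for the negation ¬□□(¬(¬c → ¬b) ∨ (¬a ∨ b)):
1. ¬□□(¬(¬c → ¬b) ∨ (¬a ∨ b)), u
2. ¬□(¬(¬c → ¬b) ∨ (¬a ∨ b)), v   [¬□-rule on 1: fresh world v, uRv]
3. ¬(¬(¬c → ¬b) ∨ (¬a ∨ b)), w   [¬□-rule on 2: fresh world w, vRw]
4. ¬c → ¬b, w   [¬∨-rule on 3]
5. ¬(¬a ∨ b), w   [¬∨-rule on 3]
6. a, w   [¬∨-rule on 5]
7. ¬b, w   [¬∨-rule on 5]
Accessibility: uRu, uRv, uRw, vRu, vRv, vRw, wRu, wRv, wRw
The negation has an open branch (countermodel exists).

Not valid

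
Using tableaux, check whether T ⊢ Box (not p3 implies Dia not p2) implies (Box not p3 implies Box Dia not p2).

Tableau for the negation not (Box (not p3 implies Dia not p2) implies (Box not p3 implies Box Dia not p2)):
1. not (Box (not p3 implies Dia not p2) implies (Box not p3 implies Box Dia not p2)), 0
2. Box (not p3 implies Dia not p2), 0
3. not (Box not p3 implies Box Dia not p2), 0
4. Box not p3, 0
5. not Box Dia not p2, 0
6. not p3 implies Dia not p2, 0
7. not p3, 0
8. Dia not p2, 0
9. not Dia not p2, 1
10. not p3 implies Dia not p2, 1
11. not p3, 1
12. p2, 1
13. Dia not p2, 1
14. not p2, 2
15. not p3 implies Dia not p2, 2
16. not p3, 2
17. Dia not p2, 2
18. not p2, 3
19. p2, 3
Accessibility: 0R0, 0R1, 0R2, 1R1, 1R3, 2R2, 3R3
Branch closes: p2 and not p2 both at 3.
Every branch of the negation's tableau closes; the branch above is one of them.

Yes, valid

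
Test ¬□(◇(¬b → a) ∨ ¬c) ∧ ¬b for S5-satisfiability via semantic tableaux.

Yes, satisfiable

1. ¬□(◇(¬b → a) ∨ ¬c) ∧ ¬b, w0
2. ¬□(◇(¬b → a) ∨ ¬c), w0   [∧-rule on 1]
3. ¬b, w0   [∧-rule on 1]
4. ¬(◇(¬b → a) ∨ ¬c), w1   [¬□-rule on 2: fresh world w1, w0Rw1]
5. ¬◇(¬b → a), w1   [¬∨-rule on 4]
6. c, w1   [¬∨-rule on 4]
7. ¬(¬b → a), w0   [¬◇-rule on 5 via w1Rw0]
8. ¬a, w0   [¬→-rule on 7]
9. ¬(¬b → a), w1   [¬◇-rule on 5 via w1Rw1]
10. ¬b, w1   [¬→-rule on 9]
11. ¬a, w1   [¬→-rule on 9]
Accessibility: w0Rw0, w0Rw1, w1Rw0, w1Rw1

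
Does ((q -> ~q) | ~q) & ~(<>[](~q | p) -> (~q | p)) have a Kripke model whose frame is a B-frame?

Unsatisfiable (every branch closes)

1. ((q -> ~q) | ~q) & ~(<>[](~q | p) -> (~q | p)), w0
2. (q -> ~q) | ~q, w0
3. ~(<>[](~q | p) -> (~q | p)), w0
4. <>[](~q | p), w0
5. ~(~q | p), w0
6. q, w0
7. ~p, w0
8. q -> ~q, w0
9. ~q, w0
Accessibility: w0Rw0
Branch closes: q and ~q both at w0.
Every branch closes; the branch above is one of them.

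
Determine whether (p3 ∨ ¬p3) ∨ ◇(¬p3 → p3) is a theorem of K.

Valid in K

Tableau for the negation ¬((p3 ∨ ¬p3) ∨ ◇(¬p3 → p3)):
1. ¬((p3 ∨ ¬p3) ∨ ◇(¬p3 → p3)), 0
2. ¬(p3 ∨ ¬p3), 0   [¬∨-rule on 1]
3. ¬◇(¬p3 → p3), 0   [¬∨-rule on 1]
4. ¬p3, 0   [¬∨-rule on 2]
5. p3, 0   [¬∨-rule on 2]
Branch closes: p3 and ¬p3 both at 0.
Every branch of the negation's tableau closes; the branch above is one of them.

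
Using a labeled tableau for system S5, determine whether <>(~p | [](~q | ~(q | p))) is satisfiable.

Satisfiable (open branch found)

1. <>(~p | [](~q | ~(q | p))), u
2. ~p | [](~q | ~(q | p)), v
3. [](~q | ~(q | p)), v
4. ~q | ~(q | p), u
5. ~q | ~(q | p), v
6. ~(q | p), u
7. ~q, u
8. ~p, u
9. ~(q | p), v
10. ~q, v
11. ~p, v
Accessibility: uRu, uRv, vRu, vRv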